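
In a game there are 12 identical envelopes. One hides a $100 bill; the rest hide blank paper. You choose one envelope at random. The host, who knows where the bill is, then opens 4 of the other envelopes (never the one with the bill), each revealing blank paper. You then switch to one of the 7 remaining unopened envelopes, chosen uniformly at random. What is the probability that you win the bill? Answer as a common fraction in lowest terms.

Your original envelope holds the bill with probability 1/12, so the other 11 collectively hold it with probability 11/12.
The host can always find 4 empty envelopes to open, so the reveals don't change that 11/12; it is now spread over the 7 remaining unopened envelopes.
P(win by switching) = (11/12) · (1/7) = 11/84.

11/84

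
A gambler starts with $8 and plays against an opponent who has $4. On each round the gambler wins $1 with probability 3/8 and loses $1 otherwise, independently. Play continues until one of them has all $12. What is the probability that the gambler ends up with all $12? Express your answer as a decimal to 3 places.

0.128

Let r = q/p = (5/8)/(3/8) = 5/3. The recurrence P(i) = p·P(i+1) + q·P(i−1) with P(0)=0, P(12)=1 gives P(i) = (1 − r^i)/(1 − r^12).
P(8) = (1 − (5/3)^8) / (1 − (5/3)^12) = 57186/447811 ≈ 0.128.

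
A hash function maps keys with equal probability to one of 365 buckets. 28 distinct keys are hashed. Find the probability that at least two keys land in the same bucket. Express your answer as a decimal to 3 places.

It's easier to compute the probability that all 28 are distinct.
P(all distinct) = 365/365 · 364/365 · ··· · 338/365 ≈ 0.346.
So the probability of at least one match is 1 − 0.346 = 0.654.

0.654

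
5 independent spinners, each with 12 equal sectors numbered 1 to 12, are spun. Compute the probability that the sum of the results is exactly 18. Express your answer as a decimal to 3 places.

There are 12^5 = 248832 equally likely outcomes.
The number of ordered 5-tuples from {1,…,12} summing to 18 is 2355.
P(sum = 18) = 2355/248832 = 785/82944 ≈ 0.009.

0.009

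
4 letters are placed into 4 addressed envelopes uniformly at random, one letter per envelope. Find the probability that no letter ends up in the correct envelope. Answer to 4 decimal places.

0.3750

This is the derangement probability: permutations of 4 with no fixed point.
D(4) = 4! · (1 − 1/1! + 1/2! − ··· + (−1)^4/4!) = 9.
P = 9/24 = 3/8 ≈ 0.3750.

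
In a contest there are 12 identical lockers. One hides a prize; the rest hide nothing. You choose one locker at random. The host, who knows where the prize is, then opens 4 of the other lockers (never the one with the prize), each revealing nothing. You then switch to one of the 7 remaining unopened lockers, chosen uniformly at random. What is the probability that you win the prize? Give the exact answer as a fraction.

11/84

Your original locker holds the prize with probability 1/12, so the other 11 collectively hold it with probability 11/12.
The host can always find 4 empty lockers to open, so the reveals don't change that 11/12; it is now spread over the 7 remaining unopened lockers.
P(win by switching) = (11/12) · (1/7) = 11/84.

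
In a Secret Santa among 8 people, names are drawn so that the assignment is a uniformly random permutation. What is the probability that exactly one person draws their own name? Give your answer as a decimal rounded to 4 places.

0.3679

Choose which one is fixed: C(8,1) = 8 ways.
The remaining 7 must have no fixed point: D(7) = 1854.
P = 8·1854/40320 = 103/280 ≈ 0.3679.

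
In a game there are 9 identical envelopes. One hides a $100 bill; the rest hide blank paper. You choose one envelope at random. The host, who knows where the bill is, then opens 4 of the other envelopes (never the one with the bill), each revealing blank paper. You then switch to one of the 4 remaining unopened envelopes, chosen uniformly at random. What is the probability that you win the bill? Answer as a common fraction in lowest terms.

Your original envelope holds the bill with probability 1/9, so the other 8 collectively hold it with probability 8/9.
The host can always find 4 empty envelopes to open, so the reveals don't change that 8/9; it is now spread over the 4 remaining unopened envelopes.
P(win by switching) = (8/9) · (1/4) = 2/9.

2/9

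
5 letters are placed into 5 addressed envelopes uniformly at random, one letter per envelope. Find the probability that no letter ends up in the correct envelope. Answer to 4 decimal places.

This is the derangement probability: permutations of 5 with no fixed point.
D(5) = 5! · (1 − 1/1! + 1/2! − ··· + (−1)^5/5!) = 44.
P = 44/120 = 11/30 ≈ 0.3667.

0.3667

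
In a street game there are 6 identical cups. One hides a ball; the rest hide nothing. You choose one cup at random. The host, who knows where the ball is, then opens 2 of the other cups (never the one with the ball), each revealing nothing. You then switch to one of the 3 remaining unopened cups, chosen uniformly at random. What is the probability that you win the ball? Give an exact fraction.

5/18

Your original cup holds the ball with probability 1/6, so the other 5 collectively hold it with probability 5/6.
The host can always find 2 empty cups to open, so the reveals don't change that 5/6; it is now spread over the 3 remaining unopened cups.
P(win by switching) = (5/6) · (1/3) = 5/18.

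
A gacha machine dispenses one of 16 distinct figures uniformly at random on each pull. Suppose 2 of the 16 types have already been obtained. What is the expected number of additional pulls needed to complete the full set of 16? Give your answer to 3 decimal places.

52.025

Starting from 2 distinct types, each trial gives a new one with probability (16−i)/16 when i types are held, so the wait for the next new type is 16/(16−i).
E = 16/14 + 16/13 + 16/12 + 16/11 + 16/10 + 16/9 + 16/8 + 16/7 + 16/6 + 16/5 + 16/4 + 16/3 + 16/2 + 16/1 = 2343466/45045 ≈ 52.025.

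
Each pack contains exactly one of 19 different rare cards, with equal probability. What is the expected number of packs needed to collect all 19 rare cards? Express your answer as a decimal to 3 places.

67.407

After i distinct types are collected, each trial gives a new one with probability (19−i)/19, so the expected wait for the next new type is 19/(19−i).
E = 19/19 + 19/18 + 19/17 + 19/16 + 19/15 + 19/14 + 19/13 + 19/12 + 19/11 + 19/10 + 19/9 + 19/8 + 19/7 + 19/6 + 19/5 + 19/4 + 19/3 + 19/2 + 19/1 = 275295799/4084080 ≈ 67.407.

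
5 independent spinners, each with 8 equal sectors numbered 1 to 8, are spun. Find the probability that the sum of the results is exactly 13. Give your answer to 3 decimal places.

There are 8^5 = 32768 equally likely outcomes.
The number of ordered 5-tuples from {1,…,8} summing to 13 is 490.
P(sum = 13) = 490/32768 = 245/16384 ≈ 0.015.

0.015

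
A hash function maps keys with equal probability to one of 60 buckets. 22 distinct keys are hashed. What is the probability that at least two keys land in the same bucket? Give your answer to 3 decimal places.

0.988

It's easier to compute the probability that all 22 are distinct.
P(all distinct) = 60/60 · 59/60 · ··· · 39/60 ≈ 0.012.
So the probability of at least one match is 1 − 0.012 = 0.988.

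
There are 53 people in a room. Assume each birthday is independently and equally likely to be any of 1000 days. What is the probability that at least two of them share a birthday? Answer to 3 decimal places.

0.754

It's easier to compute the probability that all 53 are distinct.
P(all distinct) = 1000/1000 · 999/1000 · ··· · 948/1000 ≈ 0.246.
So the probability of at least one match is 1 − 0.246 = 0.754.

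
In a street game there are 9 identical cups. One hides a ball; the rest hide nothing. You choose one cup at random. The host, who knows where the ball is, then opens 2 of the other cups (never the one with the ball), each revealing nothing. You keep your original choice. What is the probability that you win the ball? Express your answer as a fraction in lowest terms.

1/9

The host can always open 2 empty cups regardless of your choice, so the reveals give no information about your original cup.
P(win by staying) = 1/9.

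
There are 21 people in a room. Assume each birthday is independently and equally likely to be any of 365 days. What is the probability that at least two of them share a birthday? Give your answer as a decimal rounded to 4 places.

It's easier to compute the probability that all 21 are distinct.
P(all distinct) = 365/365 · 364/365 · ··· · 345/365 ≈ 0.5563.
So the probability of at least one match is 1 − 0.5563 = 0.4437.

0.4437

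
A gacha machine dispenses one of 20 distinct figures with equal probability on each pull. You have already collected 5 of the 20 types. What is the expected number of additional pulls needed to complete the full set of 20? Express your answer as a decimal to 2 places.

Starting from 5 distinct types, each trial gives a new one with probability (20−i)/20 when i types are held, so the wait for the next new type is 20/(20−i).
E = 20/15 + 20/14 + 20/13 + 20/12 + 20/11 + 20/10 + 20/9 + 20/8 + 20/7 + 20/6 + 20/5 + 20/4 + 20/3 + 20/2 + 20/1 = 1195757/18018 ≈ 66.36.

66.36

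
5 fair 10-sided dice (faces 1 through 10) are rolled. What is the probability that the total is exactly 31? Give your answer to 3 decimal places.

There are 10^5 = 100000 equally likely outcomes.
The number of ordered 5-tuples from {1,…,10} summing to 31 is 5280.
P(sum = 31) = 5280/100000 = 33/625 ≈ 0.053.

0.053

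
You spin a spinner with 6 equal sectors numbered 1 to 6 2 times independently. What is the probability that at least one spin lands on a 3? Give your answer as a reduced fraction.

P(no spin lands on a 3) = (5/6)^2 = 25/36.
P(at least one) = 1 − 25/36 = 11/36.

11/36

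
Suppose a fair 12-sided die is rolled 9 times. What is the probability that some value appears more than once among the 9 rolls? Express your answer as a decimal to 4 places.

0.9845

P(all 9 different) = 12/12 · 11/12 · ··· · 4/12 ≈ 0.0155.
P(at least two equal) = 1 − 0.0155 = 0.9845.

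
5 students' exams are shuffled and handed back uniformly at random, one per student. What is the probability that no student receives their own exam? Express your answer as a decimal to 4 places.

0.3667

This is the derangement probability: permutations of 5 with no fixed point.
D(5) = 5! · (1 − 1/1! + 1/2! − ··· + (−1)^5/5!) = 44.
P = 44/120 = 11/30 ≈ 0.3667.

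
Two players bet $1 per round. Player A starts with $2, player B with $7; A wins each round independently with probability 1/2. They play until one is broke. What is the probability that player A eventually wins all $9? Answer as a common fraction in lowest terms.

2/9

With a fair step, P(i) = ½P(i−1) + ½P(i+1) with P(0)=0, P(9)=1 has the linear solution P(i) = i/9.
P(2) = 2/9.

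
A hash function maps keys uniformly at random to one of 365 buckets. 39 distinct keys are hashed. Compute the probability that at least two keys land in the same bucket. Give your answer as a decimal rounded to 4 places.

0.8782

It's easier to compute the probability that all 39 are distinct.
P(all distinct) = 365/365 · 364/365 · ··· · 327/365 ≈ 0.1218.
So the probability of at least one match is 1 − 0.1218 = 0.8782.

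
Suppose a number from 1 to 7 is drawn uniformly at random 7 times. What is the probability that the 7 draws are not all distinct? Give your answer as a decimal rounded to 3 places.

P(all 7 different) = 7/7 · 6/7 · ··· · 1/7 ≈ 0.006.
P(at least two equal) = 1 − 0.006 = 0.994.

0.994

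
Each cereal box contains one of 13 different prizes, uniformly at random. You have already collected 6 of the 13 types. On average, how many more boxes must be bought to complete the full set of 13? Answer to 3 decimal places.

Starting from 6 distinct types, each trial gives a new one with probability (13−i)/13 when i types are held, so the wait for the next new type is 13/(13−i).
E = 13/7 + 13/6 + 13/5 + 13/4 + 13/3 + 13/2 + 13/1 = 4719/140 ≈ 33.707.

33.707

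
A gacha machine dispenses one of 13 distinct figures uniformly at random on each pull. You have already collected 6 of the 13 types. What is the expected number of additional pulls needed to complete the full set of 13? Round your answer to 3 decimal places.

33.707

Starting from 6 distinct types, each trial gives a new one with probability (13−i)/13 when i types are held, so the wait for the next new type is 13/(13−i).
E = 13/7 + 13/6 + 13/5 + 13/4 + 13/3 + 13/2 + 13/1 = 4719/140 ≈ 33.707.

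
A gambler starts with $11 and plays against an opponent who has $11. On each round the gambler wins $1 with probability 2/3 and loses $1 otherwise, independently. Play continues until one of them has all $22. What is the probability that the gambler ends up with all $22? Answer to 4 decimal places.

0.9995

Let r = q/p = (1/3)/(2/3) = 1/2. The recurrence P(i) = p·P(i+1) + q·P(i−1) with P(0)=0, P(22)=1 gives P(i) = (1 − r^i)/(1 − r^22).
P(11) = (1 − (1/2)^11) / (1 − (1/2)^22) = 2048/2049 ≈ 0.9995.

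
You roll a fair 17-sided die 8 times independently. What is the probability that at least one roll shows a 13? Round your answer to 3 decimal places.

0.384

P(no roll shows a 13) = (16/17)^8 ≈ 0.616.
P(at least one) = 1 − 0.616 = 0.384.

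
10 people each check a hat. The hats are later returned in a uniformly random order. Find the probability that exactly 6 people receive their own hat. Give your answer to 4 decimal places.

Choose which 6 of the 10 are fixed: C(10,6) = 210 ways.
The remaining 4 must have no fixed point: D(4) = 9.
P = 210·9/3628800 = 1/1920 ≈ 0.0005.

0.0005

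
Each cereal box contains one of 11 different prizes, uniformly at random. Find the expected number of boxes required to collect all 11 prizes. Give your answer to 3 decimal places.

33.219

After i distinct types are collected, each trial gives a new one with probability (11−i)/11, so the expected wait for the next new type is 11/(11−i).
E = 11/11 + 11/10 + 11/9 + 11/8 + 11/7 + 11/6 + 11/5 + 11/4 + 11/3 + 11/2 + 11/1 = 83711/2520 ≈ 33.219.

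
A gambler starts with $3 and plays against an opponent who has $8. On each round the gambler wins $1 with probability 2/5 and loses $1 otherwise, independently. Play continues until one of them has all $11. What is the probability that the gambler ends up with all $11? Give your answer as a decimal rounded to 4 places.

Let r = q/p = (3/5)/(2/5) = 3/2. The recurrence P(i) = p·P(i+1) + q·P(i−1) with P(0)=0, P(11)=1 gives P(i) = (1 − r^i)/(1 − r^11).
P(3) = (1 − (3/2)^3) / (1 − (3/2)^11) = 4864/175099 ≈ 0.0278.

0.0278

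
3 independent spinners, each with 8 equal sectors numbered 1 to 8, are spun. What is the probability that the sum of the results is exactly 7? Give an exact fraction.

15/512

There are 8^3 = 512 equally likely outcomes.
The number of ordered 3-tuples from {1,…,8} summing to 7 is 15.
P(sum = 7) = 15/512.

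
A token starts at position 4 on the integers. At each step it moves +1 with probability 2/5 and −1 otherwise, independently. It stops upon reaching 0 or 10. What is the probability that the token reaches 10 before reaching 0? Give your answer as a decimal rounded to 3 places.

Let r = q/p = (3/5)/(2/5) = 3/2. The recurrence P(i) = p·P(i+1) + q·P(i−1) with P(0)=0, P(10)=1 gives P(i) = (1 − r^i)/(1 − r^10).
P(4) = (1 − (3/2)^4) / (1 − (3/2)^10) = 832/11605 ≈ 0.072.

0.072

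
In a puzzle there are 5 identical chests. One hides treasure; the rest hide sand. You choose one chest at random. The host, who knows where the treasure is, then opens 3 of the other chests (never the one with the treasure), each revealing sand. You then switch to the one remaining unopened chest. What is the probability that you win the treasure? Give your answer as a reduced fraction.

4/5

Your original chest holds the treasure with probability 1/5, so the other 4 collectively hold it with probability 4/5.
The host can always find 3 empty chests to open, so the reveals don't change that 4/5; it is now spread over the 1 remaining unopened chest.
P(win by switching) = (4/5) · (1/1) = 4/5.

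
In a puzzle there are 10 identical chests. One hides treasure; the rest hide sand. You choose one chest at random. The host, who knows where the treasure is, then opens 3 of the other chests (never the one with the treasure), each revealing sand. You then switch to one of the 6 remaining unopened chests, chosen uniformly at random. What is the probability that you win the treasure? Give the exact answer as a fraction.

Your original chest holds the treasure with probability 1/10, so the other 9 collectively hold it with probability 9/10.
The host can always find 3 empty chests to open, so the reveals don't change that 9/10; it is now spread over the 6 remaining unopened chests.
P(win by switching) = (9/10) · (1/6) = 3/20.

3/20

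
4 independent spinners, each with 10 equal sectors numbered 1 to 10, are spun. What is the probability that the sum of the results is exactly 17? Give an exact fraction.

There are 10^4 = 10000 equally likely outcomes.
The number of ordered 4-tuples from {1,…,10} summing to 17 is 480.
P(sum = 17) = 480/10000 = 6/125.

6/125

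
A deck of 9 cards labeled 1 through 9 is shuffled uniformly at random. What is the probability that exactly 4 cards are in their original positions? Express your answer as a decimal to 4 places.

Choose which 4 of the 9 are fixed: C(9,4) = 126 ways.
The remaining 5 must have no fixed point: D(5) = 44.
P = 126·44/362880 = 11/720 ≈ 0.0153.

0.0153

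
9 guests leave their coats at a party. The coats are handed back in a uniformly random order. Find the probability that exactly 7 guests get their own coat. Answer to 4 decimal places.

0.0001

Choose which 7 of the 9 are fixed: C(9,7) = 36 ways.
The remaining 2 must have no fixed point: D(2) = 1.
P = 36·1/362880 = 1/10080 ≈ 0.0001.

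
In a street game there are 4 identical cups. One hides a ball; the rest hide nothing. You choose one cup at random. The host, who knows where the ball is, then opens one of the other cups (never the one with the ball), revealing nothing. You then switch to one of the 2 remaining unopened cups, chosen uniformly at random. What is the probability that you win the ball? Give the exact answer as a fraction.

Your original cup holds the ball with probability 1/4, so the other 3 collectively hold it with probability 3/4.
The host can always find an empty cup to open, so this doesn't change that 3/4; it is now spread over the 2 remaining unopened cups.
P(win by switching) = (3/4) · (1/2) = 3/8.

3/8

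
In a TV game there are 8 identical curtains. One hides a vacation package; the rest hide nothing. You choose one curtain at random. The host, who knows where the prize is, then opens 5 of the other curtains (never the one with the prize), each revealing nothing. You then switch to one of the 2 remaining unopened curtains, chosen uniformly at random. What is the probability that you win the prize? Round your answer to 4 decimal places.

Your original curtain holds the prize with probability 1/8, so the other 7 collectively hold it with probability 7/8.
The host can always find 5 empty curtains to open, so the reveals don't change that 7/8; it is now spread over the 2 remaining unopened curtains.
P(win by switching) = (7/8) · (1/2) = 7/16 ≈ 0.4375.

0.4375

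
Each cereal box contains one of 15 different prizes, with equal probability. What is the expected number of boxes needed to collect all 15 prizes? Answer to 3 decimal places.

49.773

After i distinct types are collected, each trial gives a new one with probability (15−i)/15, so the expected wait for the next new type is 15/(15−i).
E = 15/15 + 15/14 + 15/13 + 15/12 + 15/11 + 15/10 + 15/9 + 15/8 + 15/7 + 15/6 + 15/5 + 15/4 + 15/3 + 15/2 + 15/1 = 1195757/24024 ≈ 49.773.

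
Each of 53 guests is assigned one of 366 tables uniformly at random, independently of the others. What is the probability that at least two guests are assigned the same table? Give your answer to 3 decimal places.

0.981

It's easier to compute the probability that all 53 are distinct.
P(all distinct) = 366/366 · 365/366 · ··· · 314/366 ≈ 0.019.
So the probability of at least one match is 1 − 0.019 = 0.981.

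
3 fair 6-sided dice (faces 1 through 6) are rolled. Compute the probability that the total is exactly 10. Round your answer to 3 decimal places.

0.125

There are 6^3 = 216 equally likely outcomes.
The number of ordered 3-tuples from {1,…,6} summing to 10 is 27.
P(sum = 10) = 27/216 = 1/8 ≈ 0.125.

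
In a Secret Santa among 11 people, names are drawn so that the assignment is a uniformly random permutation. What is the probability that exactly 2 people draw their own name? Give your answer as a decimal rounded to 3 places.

Choose which 2 of the 11 are fixed: C(11,2) = 55 ways.
The remaining 9 must have no fixed point: D(9) = 133496.
P = 55·133496/39916800 = 16687/90720 ≈ 0.184.

0.184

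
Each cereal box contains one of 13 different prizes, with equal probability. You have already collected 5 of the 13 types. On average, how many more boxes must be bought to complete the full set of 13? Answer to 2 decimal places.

35.33

Starting from 5 distinct types, each trial gives a new one with probability (13−i)/13 when i types are held, so the wait for the next new type is 13/(13−i).
E = 13/8 + 13/7 + 13/6 + 13/5 + 13/4 + 13/3 + 13/2 + 13/1 = 9893/280 ≈ 35.33.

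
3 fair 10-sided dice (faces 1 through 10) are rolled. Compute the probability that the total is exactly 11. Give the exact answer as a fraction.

9/200

There are 10^3 = 1000 equally likely outcomes.
The number of ordered 3-tuples from {1,…,10} summing to 11 is 45.
P(sum = 11) = 45/1000 = 9/200.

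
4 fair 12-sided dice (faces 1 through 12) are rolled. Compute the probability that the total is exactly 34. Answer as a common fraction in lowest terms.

There are 12^4 = 20736 equally likely outcomes.
The number of ordered 4-tuples from {1,…,12} summing to 34 is 640.
P(sum = 34) = 640/20736 = 5/162.

5/162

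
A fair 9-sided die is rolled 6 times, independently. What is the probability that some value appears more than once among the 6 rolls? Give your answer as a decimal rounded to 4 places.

P(all 6 different) = 9/9 · 8/9 · ··· · 4/9 ≈ 0.1138.
P(at least two equal) = 1 − 0.1138 = 0.8862.

0.8862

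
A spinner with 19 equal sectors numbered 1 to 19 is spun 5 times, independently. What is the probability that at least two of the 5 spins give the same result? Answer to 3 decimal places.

0.436

P(all 5 different) = 19/19 · 18/19 · ··· · 15/19 ≈ 0.564.
P(at least two equal) = 1 − 0.564 = 0.436.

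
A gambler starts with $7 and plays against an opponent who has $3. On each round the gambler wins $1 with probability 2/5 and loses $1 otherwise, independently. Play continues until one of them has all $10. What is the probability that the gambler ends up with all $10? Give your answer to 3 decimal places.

0.284

Let r = q/p = (3/5)/(2/5) = 3/2. The recurrence P(i) = p·P(i+1) + q·P(i−1) with P(0)=0, P(10)=1 gives P(i) = (1 − r^i)/(1 − r^10).
P(7) = (1 − (3/2)^7) / (1 − (3/2)^10) = 16472/58025 ≈ 0.284.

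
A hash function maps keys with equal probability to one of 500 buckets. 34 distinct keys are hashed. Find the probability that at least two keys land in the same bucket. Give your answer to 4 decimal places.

0.6827

It's easier to compute the probability that all 34 are distinct.
P(all distinct) = 500/500 · 499/500 · ··· · 467/500 ≈ 0.3173.
So the probability of at least one match is 1 − 0.3173 = 0.6827.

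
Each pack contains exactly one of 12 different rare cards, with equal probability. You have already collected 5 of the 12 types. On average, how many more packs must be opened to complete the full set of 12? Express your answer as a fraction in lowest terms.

1089/35

Starting from 5 distinct types, each trial gives a new one with probability (12−i)/12 when i types are held, so the wait for the next new type is 12/(12−i).
E = 12/7 + 12/6 + 12/5 + 12/4 + 12/3 + 12/2 + 12/1 = 1089/35.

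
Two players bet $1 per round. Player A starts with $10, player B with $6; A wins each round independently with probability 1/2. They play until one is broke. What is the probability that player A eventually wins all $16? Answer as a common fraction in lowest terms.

With a fair step, P(i) = ½P(i−1) + ½P(i+1) with P(0)=0, P(16)=1 has the linear solution P(i) = i/16.
P(10) = 10/16 = 5/8.

5/8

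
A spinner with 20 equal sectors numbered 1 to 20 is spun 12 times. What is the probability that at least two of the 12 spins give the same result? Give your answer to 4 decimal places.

0.9853

P(all 12 different) = 20/20 · 19/20 · ··· · 9/20 ≈ 0.0147.
P(at least two equal) = 1 − 0.0147 = 0.9853.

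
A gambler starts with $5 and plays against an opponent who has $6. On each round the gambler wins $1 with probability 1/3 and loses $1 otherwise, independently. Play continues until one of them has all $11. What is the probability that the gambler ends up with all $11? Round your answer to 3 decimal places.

0.015

Let r = q/p = (2/3)/(1/3) = 2. The recurrence P(i) = p·P(i+1) + q·P(i−1) with P(0)=0, P(11)=1 gives P(i) = (1 − r^i)/(1 − r^11).
P(5) = (1 − (2)^5) / (1 − (2)^11) = 31/2047 ≈ 0.015.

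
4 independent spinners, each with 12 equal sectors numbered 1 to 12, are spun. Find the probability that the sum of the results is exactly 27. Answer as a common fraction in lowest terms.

There are 12^4 = 20736 equally likely outcomes.
The number of ordered 4-tuples from {1,…,12} summing to 27 is 1144.
P(sum = 27) = 1144/20736 = 143/2592.

143/2592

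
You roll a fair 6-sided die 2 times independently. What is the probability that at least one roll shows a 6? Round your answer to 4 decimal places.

P(no roll shows a 6) = (5/6)^2 ≈ 0.6944.
P(at least one) = 1 − 0.6944 = 0.3056.

0.3056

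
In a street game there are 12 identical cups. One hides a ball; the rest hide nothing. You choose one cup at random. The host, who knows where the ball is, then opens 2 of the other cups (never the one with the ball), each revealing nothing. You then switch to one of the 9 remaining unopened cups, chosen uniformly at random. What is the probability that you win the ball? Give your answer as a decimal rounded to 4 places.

Your original cup holds the ball with probability 1/12, so the other 11 collectively hold it with probability 11/12.
The host can always find 2 empty cups to open, so the reveals don't change that 11/12; it is now spread over the 9 remaining unopened cups.
P(win by switching) = (11/12) · (1/9) = 11/108 ≈ 0.1019.

0.1019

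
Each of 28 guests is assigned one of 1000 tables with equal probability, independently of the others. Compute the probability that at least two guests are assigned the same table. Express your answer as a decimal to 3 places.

It's easier to compute the probability that all 28 are distinct.
P(all distinct) = 1000/1000 · 999/1000 · ··· · 973/1000 ≈ 0.683.
So the probability of at least one match is 1 − 0.683 = 0.317.

0.317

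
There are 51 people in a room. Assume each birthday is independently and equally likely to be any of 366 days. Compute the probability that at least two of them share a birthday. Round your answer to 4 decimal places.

It's easier to compute the probability that all 51 are distinct.
P(all distinct) = 366/366 · 365/366 · ··· · 316/366 ≈ 0.0258.
So the probability of at least one match is 1 − 0.0258 = 0.9742.

0.9742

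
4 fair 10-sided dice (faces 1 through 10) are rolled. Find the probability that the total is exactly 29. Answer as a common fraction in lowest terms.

87/2500

There are 10^4 = 10000 equally likely outcomes.
The number of ordered 4-tuples from {1,…,10} summing to 29 is 348.
P(sum = 29) = 348/10000 = 87/2500.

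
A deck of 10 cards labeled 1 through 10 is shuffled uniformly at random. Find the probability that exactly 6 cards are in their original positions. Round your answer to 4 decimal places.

0.0005

Choose which 6 of the 10 are fixed: C(10,6) = 210 ways.
The remaining 4 must have no fixed point: D(4) = 9.
P = 210·9/3628800 = 1/1920 ≈ 0.0005.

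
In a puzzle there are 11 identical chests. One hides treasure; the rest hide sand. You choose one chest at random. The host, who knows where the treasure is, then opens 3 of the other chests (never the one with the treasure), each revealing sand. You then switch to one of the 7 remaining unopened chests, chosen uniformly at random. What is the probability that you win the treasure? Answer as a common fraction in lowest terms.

10/77

Your original chest holds the treasure with probability 1/11, so the other 10 collectively hold it with probability 10/11.
The host can always find 3 empty chests to open, so the reveals don't change that 10/11; it is now spread over the 7 remaining unopened chests.
P(win by switching) = (10/11) · (1/7) = 10/77.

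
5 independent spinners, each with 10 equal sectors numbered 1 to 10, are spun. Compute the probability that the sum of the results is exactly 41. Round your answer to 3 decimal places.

0.007

There are 10^5 = 100000 equally likely outcomes.
The number of ordered 5-tuples from {1,…,10} summing to 41 is 715.
P(sum = 41) = 715/100000 = 143/20000 ≈ 0.007.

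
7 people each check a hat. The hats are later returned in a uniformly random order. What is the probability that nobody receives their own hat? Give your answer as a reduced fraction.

This is the derangement probability: permutations of 7 with no fixed point.
D(7) = 7! · (1 − 1/1! + 1/2! − ··· + (−1)^7/7!) = 1854.
P = 1854/5040 = 103/280.

103/280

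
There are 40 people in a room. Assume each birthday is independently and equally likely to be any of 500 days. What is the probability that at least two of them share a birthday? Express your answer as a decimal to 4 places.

It's easier to compute the probability that all 40 are distinct.
P(all distinct) = 500/500 · 499/500 · ··· · 461/500 ≈ 0.2013.
So the probability of at least one match is 1 − 0.2013 = 0.7987.

0.7987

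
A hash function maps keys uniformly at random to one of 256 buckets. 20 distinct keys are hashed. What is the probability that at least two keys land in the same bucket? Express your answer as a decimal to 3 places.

It's easier to compute the probability that all 20 are distinct.
P(all distinct) = 256/256 · 255/256 · ··· · 237/256 ≈ 0.467.
So the probability of at least one match is 1 − 0.467 = 0.533.

0.533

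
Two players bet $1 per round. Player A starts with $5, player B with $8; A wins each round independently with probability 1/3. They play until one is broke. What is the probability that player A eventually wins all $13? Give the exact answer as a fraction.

31/8191

Let r = q/p = (2/3)/(1/3) = 2. The recurrence P(i) = p·P(i+1) + q·P(i−1) with P(0)=0, P(13)=1 gives P(i) = (1 − r^i)/(1 − r^13).
P(5) = (1 − (2)^5) / (1 − (2)^13) = 31/8191.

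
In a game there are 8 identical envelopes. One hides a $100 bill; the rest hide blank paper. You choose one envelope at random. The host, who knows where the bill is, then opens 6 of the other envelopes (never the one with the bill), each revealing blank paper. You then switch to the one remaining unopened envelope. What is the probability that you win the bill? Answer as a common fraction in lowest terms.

Your original envelope holds the bill with probability 1/8, so the other 7 collectively hold it with probability 7/8.
The host can always find 6 empty envelopes to open, so the reveals don't change that 7/8; it is now spread over the 1 remaining unopened envelope.
P(win by switching) = (7/8) · (1/1) = 7/8.

7/8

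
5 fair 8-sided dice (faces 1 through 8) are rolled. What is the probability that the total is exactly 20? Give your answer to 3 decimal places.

There are 8^5 = 32768 equally likely outcomes.
The number of ordered 5-tuples from {1,…,8} summing to 20 is 2226.
P(sum = 20) = 2226/32768 = 1113/16384 ≈ 0.068.

0.068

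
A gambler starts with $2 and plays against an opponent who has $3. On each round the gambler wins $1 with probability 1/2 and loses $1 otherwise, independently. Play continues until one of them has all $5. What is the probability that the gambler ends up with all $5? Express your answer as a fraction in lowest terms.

With a fair step, P(i) = ½P(i−1) + ½P(i+1) with P(0)=0, P(5)=1 has the linear solution P(i) = i/5.
P(2) = 2/5.

2/5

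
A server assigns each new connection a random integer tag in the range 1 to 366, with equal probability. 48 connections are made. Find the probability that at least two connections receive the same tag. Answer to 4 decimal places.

0.9602

It's easier to compute the probability that all 48 are distinct.
P(all distinct) = 366/366 · 365/366 · ··· · 319/366 ≈ 0.0398.
So the probability of at least one match is 1 − 0.0398 = 0.9602.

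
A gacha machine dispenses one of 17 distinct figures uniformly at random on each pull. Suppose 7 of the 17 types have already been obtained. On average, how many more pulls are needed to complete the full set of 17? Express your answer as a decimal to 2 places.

49.79

Starting from 7 distinct types, each trial gives a new one with probability (17−i)/17 when i types are held, so the wait for the next new type is 17/(17−i).
E = 17/10 + 17/9 + 17/8 + 17/7 + 17/6 + 17/5 + 17/4 + 17/3 + 17/2 + 17/1 = 125477/2520 ≈ 49.79.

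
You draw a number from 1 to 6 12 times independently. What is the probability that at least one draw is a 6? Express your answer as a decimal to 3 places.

0.888

P(no draw is a 6) = (5/6)^12 ≈ 0.112.
P(at least one) = 1 − 0.112 = 0.888.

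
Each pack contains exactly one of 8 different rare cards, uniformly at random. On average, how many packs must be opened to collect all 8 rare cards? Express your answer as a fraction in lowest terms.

761/35

After i distinct types are collected, each trial gives a new one with probability (8−i)/8, so the expected wait for the next new type is 8/(8−i).
E = 8/8 + 8/7 + 8/6 + 8/5 + 8/4 + 8/3 + 8/2 + 8/1 = 761/35.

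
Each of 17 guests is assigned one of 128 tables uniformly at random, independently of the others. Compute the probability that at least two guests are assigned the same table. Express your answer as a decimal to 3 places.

It's easier to compute the probability that all 17 are distinct.
P(all distinct) = 128/128 · 127/128 · ··· · 112/128 ≈ 0.329.
So the probability of at least one match is 1 − 0.329 = 0.671.

0.671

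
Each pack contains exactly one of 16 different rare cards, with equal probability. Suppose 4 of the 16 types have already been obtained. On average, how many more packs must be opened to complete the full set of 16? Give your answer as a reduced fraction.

172042/3465

Starting from 4 distinct types, each trial gives a new one with probability (16−i)/16 when i types are held, so the wait for the next new type is 16/(16−i).
E = 16/12 + 16/11 + 16/10 + 16/9 + 16/8 + 16/7 + 16/6 + 16/5 + 16/4 + 16/3 + 16/2 + 16/1 = 172042/3465.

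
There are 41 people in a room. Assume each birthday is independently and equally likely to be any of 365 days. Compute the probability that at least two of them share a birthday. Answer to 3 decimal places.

0.903

It's easier to compute the probability that all 41 are distinct.
P(all distinct) = 365/365 · 364/365 · ··· · 325/365 ≈ 0.097.
So the probability of at least one match is 1 − 0.097 = 0.903.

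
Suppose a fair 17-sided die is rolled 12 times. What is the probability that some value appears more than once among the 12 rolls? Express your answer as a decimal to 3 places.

P(all 12 different) = 17/17 · 16/17 · ··· · 6/17 ≈ 0.005.
P(at least two equal) = 1 − 0.005 = 0.995.

0.995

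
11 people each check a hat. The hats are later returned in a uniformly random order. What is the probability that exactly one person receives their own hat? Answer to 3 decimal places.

0.368

Choose which one is fixed: C(11,1) = 11 ways.
The remaining 10 must have no fixed point: D(10) = 1334961.
P = 11·1334961/39916800 = 16481/44800 ≈ 0.368.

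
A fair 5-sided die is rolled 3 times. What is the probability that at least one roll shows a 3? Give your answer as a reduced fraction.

P(no roll shows a 3) = (4/5)^3 = 64/125.
P(at least one) = 1 − 64/125 = 61/125.

61/125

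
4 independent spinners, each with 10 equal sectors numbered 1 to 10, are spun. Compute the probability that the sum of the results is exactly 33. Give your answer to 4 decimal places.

There are 10^4 = 10000 equally likely outcomes.
The number of ordered 4-tuples from {1,…,10} summing to 33 is 120.
P(sum = 33) = 120/10000 = 3/250 ≈ 0.0120.

0.0120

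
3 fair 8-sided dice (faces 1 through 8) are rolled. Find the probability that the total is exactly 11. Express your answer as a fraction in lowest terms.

21/256

There are 8^3 = 512 equally likely outcomes.
The number of ordered 3-tuples from {1,…,8} summing to 11 is 42.
P(sum = 11) = 42/512 = 21/256.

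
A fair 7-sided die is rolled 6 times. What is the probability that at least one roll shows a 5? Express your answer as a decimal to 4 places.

0.6034

P(no roll shows a 5) = (6/7)^6 ≈ 0.3966.
P(at least one) = 1 − 0.3966 = 0.6034.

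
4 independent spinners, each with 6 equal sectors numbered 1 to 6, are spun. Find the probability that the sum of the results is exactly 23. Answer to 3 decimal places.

There are 6^4 = 1296 equally likely outcomes.
The number of ordered 4-tuples from {1,…,6} summing to 23 is 4.
P(sum = 23) = 4/1296 = 1/324 ≈ 0.003.

0.003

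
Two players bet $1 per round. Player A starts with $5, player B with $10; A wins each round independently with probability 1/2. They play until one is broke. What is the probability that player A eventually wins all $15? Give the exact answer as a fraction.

1/3

With a fair step, P(i) = ½P(i−1) + ½P(i+1) with P(0)=0, P(15)=1 has the linear solution P(i) = i/15.
P(5) = 5/15 = 1/3.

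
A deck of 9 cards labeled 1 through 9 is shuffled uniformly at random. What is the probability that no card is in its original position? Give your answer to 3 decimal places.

0.368

This is the derangement probability: permutations of 9 with no fixed point.
D(9) = 9! · (1 − 1/1! + 1/2! − ··· + (−1)^9/9!) = 133496.
P = 133496/362880 = 16687/45360 ≈ 0.368.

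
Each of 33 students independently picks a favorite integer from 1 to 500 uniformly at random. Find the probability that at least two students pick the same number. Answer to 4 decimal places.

It's easier to compute the probability that all 33 are distinct.
P(all distinct) = 500/500 · 499/500 · ··· · 468/500 ≈ 0.3397.
So the probability of at least one match is 1 − 0.3397 = 0.6603.

0.6603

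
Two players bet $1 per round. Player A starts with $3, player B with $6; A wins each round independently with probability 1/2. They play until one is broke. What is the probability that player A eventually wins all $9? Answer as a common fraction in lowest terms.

1/3

With a fair step, P(i) = ½P(i−1) + ½P(i+1) with P(0)=0, P(9)=1 has the linear solution P(i) = i/9.
P(3) = 3/9 = 1/3.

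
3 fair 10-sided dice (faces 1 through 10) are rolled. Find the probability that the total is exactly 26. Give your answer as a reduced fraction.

There are 10^3 = 1000 equally likely outcomes.
The number of ordered 3-tuples from {1,…,10} summing to 26 is 15.
P(sum = 26) = 15/1000 = 3/200.

3/200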